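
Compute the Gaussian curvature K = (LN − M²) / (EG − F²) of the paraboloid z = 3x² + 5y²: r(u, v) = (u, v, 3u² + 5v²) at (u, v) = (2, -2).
K = 12/59405

Coefficients of the first fundamental form: E = 36*u^2 + 1, F = 60*u*v, G = 100*v^2 + 1.
Coefficients of the second fundamental form: L = 6/sqrt(36*u^2 + 100*v^2 + 1), M = 0, N = 10/sqrt(36*u^2 + 100*v^2 + 1).
Assemble K = (LN − M²)/(EG − F²) = 60/(1296*u^4 + 7200*u^2*v^2 + 72*u^2 + 10000*v^4 + 200*v^2 + 1). At (u, v) = (2, -2): K = 12/59405.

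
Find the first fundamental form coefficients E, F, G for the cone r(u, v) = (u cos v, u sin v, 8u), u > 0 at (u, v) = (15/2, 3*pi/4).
E = 65;  F = 0;  G = 225/4

Partials: r_u = (cos(v), sin(v), 8), r_v = (-u*sin(v), u*cos(v), 0). As functions of (u, v):
  E = r_u · r_u = 65,
  F = r_u · r_v = 0,
  G = r_v · r_v = u^2.
Evaluating at (u, v) = (15/2, 3*pi/4): E = 65, F = 0, G = 225/4.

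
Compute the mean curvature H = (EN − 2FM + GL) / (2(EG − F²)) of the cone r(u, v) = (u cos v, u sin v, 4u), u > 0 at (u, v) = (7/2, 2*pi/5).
H = 4*sqrt(17)/119

With E = 17, F = 0, G = u^2, L = 0, M = 0, N = 4*sqrt(17)*u^2/(17*Abs(u)), assemble
  H = (EN − 2FM + GL) / (2(EG − F²)) = 2*sqrt(17)/(17*Abs(u)).
At (u, v) = (7/2, 2*pi/5): H = 4*sqrt(17)/119.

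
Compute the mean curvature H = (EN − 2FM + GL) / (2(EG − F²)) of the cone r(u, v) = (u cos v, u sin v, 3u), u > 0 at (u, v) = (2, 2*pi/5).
H = 3*sqrt(10)/40

With E = 10, F = 0, G = u^2, L = 0, M = 0, N = 3*sqrt(10)*u^2/(10*Abs(u)), assemble
  H = (EN − 2FM + GL) / (2(EG − F²)) = 3*sqrt(10)/(20*Abs(u)).
At (u, v) = (2, 2*pi/5): H = 3*sqrt(10)/40.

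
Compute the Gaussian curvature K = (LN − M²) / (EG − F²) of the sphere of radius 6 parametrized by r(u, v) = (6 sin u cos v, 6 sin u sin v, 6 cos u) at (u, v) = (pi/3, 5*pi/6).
K = 1/36

Coefficients of the first fundamental form: E = 36, F = 0, G = 36*sin(u)^2.
Coefficients of the second fundamental form: L = -6*sin(u)/Abs(sin(u)), M = 0, N = -6*sin(u)^3/Abs(sin(u)).
Assemble K = (LN − M²)/(EG − F²) = 1/36. At (u, v) = (pi/3, 5*pi/6): K = 1/36.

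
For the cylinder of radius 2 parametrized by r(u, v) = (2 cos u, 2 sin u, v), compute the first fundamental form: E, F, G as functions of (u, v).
E = 4;  F = 0;  G = 1

Compute partials: r_u = (-2*sin(u), 2*cos(u), 0), r_v = (0, 0, 1). Then
  E = r_u · r_u = 4,
  F = r_u · r_v = 0,
  G = r_v · r_v = 1.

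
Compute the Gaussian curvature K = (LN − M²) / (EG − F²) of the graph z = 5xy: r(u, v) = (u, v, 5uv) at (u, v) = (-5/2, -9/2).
K = -100/1760929

Coefficients of the first fundamental form: E = 25*v^2 + 1, F = 25*u*v, G = 25*u^2 + 1.
Coefficients of the second fundamental form: L = 0, M = 5/sqrt(25*u^2 + 25*v^2 + 1), N = 0.
Assemble K = (LN − M²)/(EG − F²) = -25/(625*u^4 + 1250*u^2*v^2 + 50*u^2 + 625*v^4 + 50*v^2 + 1). At (u, v) = (-5/2, -9/2): K = -100/1760929.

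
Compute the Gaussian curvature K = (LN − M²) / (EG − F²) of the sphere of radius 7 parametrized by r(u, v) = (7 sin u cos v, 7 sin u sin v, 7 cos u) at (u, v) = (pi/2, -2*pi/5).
K = 1/49

Coefficients of the first fundamental form: E = 49, F = 0, G = 49*sin(u)^2.
Coefficients of the second fundamental form: L = -7*sin(u)/Abs(sin(u)), M = 0, N = -7*sin(u)^3/Abs(sin(u)).
Assemble K = (LN − M²)/(EG − F²) = 1/49. At (u, v) = (pi/2, -2*pi/5): K = 1/49.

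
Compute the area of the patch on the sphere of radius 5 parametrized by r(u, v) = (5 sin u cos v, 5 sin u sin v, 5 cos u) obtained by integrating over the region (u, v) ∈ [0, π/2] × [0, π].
Area = 25*pi

Area = ∫∫ √(EG − F²) du dv with √(EG − F²) = 25*Abs(sin(u)). Integrating over [0, π/2] × [0, π] gives 25*pi.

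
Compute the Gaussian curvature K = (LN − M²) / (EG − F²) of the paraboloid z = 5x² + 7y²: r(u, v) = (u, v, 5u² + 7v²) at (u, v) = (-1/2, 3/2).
K = 140/218089

Coefficients of the first fundamental form: E = 100*u^2 + 1, F = 140*u*v, G = 196*v^2 + 1.
Coefficients of the second fundamental form: L = 10/sqrt(100*u^2 + 196*v^2 + 1), M = 0, N = 14/sqrt(100*u^2 + 196*v^2 + 1).
Assemble K = (LN − M²)/(EG − F²) = 140/(10000*u^4 + 39200*u^2*v^2 + 200*u^2 + 38416*v^4 + 392*v^2 + 1). At (u, v) = (-1/2, 3/2): K = 140/218089.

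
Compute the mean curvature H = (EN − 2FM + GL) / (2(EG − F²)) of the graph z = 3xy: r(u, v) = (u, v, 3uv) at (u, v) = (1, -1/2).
H = 108/343

With E = 9*v^2 + 1, F = 9*u*v, G = 9*u^2 + 1, L = 0, M = 3/sqrt(9*u^2 + 9*v^2 + 1), N = 0, assemble
  H = (EN − 2FM + GL) / (2(EG − F²)) = -27*u*v/(9*u^2 + 9*v^2 + 1)^(3/2).
At (u, v) = (1, -1/2): H = 108/343.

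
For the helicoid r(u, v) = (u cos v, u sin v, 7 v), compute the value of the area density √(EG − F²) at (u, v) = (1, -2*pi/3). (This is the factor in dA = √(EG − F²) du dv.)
√(EG − F²)|_{(1, -2*pi/3)} = 5*sqrt(2)

E = 1, F = 0, G = u^2 + 49, so EG − F² = u^2 + 49. Taking the positive square root: √(EG − F²) = sqrt(u^2 + 49). At (u, v) = (1, -2*pi/3): 5*sqrt(2).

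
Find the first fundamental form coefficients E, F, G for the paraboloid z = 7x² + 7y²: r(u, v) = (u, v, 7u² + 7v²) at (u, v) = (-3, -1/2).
E = 1765;  F = 294;  G = 50

Partials: r_u = (1, 0, 14*u), r_v = (0, 1, 14*v). As functions of (u, v):
  E = r_u · r_u = 196*u^2 + 1,
  F = r_u · r_v = 196*u*v,
  G = r_v · r_v = 196*v^2 + 1.
Evaluating at (u, v) = (-3, -1/2): E = 1765, F = 294, G = 50.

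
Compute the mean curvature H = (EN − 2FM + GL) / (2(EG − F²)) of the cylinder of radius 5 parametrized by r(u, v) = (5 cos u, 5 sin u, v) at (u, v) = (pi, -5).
H = -1/10

With E = 25, F = 0, G = 1, L = -5, M = 0, N = 0, assemble
  H = (EN − 2FM + GL) / (2(EG − F²)) = -1/10.
At (u, v) = (pi, -5): H = -1/10.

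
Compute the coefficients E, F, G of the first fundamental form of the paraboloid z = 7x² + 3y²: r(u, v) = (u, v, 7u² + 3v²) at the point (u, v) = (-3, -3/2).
E = 1765;  F = 378;  G = 82

Partials: r_u = (1, 0, 14*u), r_v = (0, 1, 6*v). As functions of (u, v):
  E = r_u · r_u = 196*u^2 + 1,
  F = r_u · r_v = 84*u*v,
  G = r_v · r_v = 36*v^2 + 1.
Evaluating at (u, v) = (-3, -3/2): E = 1765, F = 378, G = 82.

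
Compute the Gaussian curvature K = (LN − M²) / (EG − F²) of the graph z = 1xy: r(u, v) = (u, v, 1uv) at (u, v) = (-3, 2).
K = -1/196

Coefficients of the first fundamental form: E = v^2 + 1, F = u*v, G = u^2 + 1.
Coefficients of the second fundamental form: L = 0, M = 1/sqrt(u^2 + v^2 + 1), N = 0.
Assemble K = (LN − M²)/(EG − F²) = 1/((u^2*v^2 - (u^2 + 1)*(v^2 + 1))*(u^2 + v^2 + 1)). At (u, v) = (-3, 2): K = -1/196.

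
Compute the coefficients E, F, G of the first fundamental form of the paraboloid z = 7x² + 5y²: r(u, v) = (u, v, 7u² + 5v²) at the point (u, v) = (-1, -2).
E = 197;  F = 280;  G = 401

Partials: r_u = (1, 0, 14*u), r_v = (0, 1, 10*v). As functions of (u, v):
  E = r_u · r_u = 196*u^2 + 1,
  F = r_u · r_v = 140*u*v,
  G = r_v · r_v = 100*v^2 + 1.
Evaluating at (u, v) = (-1, -2): E = 197, F = 280, G = 401.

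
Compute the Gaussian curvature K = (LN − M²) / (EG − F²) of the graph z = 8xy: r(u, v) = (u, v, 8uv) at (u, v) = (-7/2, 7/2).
K = -64/2461761

Coefficients of the first fundamental form: E = 64*v^2 + 1, F = 64*u*v, G = 64*u^2 + 1.
Coefficients of the second fundamental form: L = 0, M = 8/sqrt(64*u^2 + 64*v^2 + 1), N = 0.
Assemble K = (LN − M²)/(EG − F²) = -64/(4096*u^4 + 8192*u^2*v^2 + 128*u^2 + 4096*v^4 + 128*v^2 + 1). At (u, v) = (-7/2, 7/2): K = -64/2461761.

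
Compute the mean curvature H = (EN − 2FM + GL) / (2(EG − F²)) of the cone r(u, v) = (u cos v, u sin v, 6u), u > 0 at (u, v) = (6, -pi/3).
H = sqrt(37)/74

With E = 37, F = 0, G = u^2, L = 0, M = 0, N = 6*sqrt(37)*u^2/(37*Abs(u)), assemble
  H = (EN − 2FM + GL) / (2(EG − F²)) = 3*sqrt(37)/(37*Abs(u)).
At (u, v) = (6, -pi/3): H = sqrt(37)/74.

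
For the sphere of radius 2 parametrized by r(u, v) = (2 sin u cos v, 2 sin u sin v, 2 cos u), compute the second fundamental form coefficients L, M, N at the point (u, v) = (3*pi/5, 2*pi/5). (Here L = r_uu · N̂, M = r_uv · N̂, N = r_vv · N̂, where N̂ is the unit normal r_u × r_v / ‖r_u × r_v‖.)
L = -2;  M = 0;  N = -5/4 - sqrt(5)/4

Compute the unit normal N̂(u, v) = (sin(u)^2*cos(v)/Abs(sin(u)), sin(u)^2*sin(v)/Abs(sin(u)), sin(2*u)/(2*Abs(sin(u)))), and the second partials r_uu, r_uv, r_vv. Take dot products:
  L(u, v) = r_uu · N̂ = -2*sin(u)/Abs(sin(u)),
  M(u, v) = r_uv · N̂ = 0,
  N(u, v) = r_vv · N̂ = -2*sin(u)^3/Abs(sin(u)).
Evaluating at (u, v) = (3*pi/5, 2*pi/5):
  L = -2, M = 0, N = -5/4 - sqrt(5)/4.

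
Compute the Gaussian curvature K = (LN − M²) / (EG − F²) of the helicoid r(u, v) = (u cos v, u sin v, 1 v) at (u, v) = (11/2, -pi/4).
K = -16/15625

Coefficients of the first fundamental form: E = 1, F = 0, G = u^2 + 1.
Coefficients of the second fundamental form: L = 0, M = -1/sqrt(u^2 + 1), N = 0.
Assemble K = (LN − M²)/(EG − F²) = -1/(u^2 + 1)^2. At (u, v) = (11/2, -pi/4): K = -16/15625.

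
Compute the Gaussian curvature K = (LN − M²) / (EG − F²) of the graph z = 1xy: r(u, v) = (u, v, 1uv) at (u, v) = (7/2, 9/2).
K = -4/4489

Coefficients of the first fundamental form: E = v^2 + 1, F = u*v, G = u^2 + 1.
Coefficients of the second fundamental form: L = 0, M = 1/sqrt(u^2 + v^2 + 1), N = 0.
Assemble K = (LN − M²)/(EG − F²) = 1/((u^2*v^2 - (u^2 + 1)*(v^2 + 1))*(u^2 + v^2 + 1)). At (u, v) = (7/2, 9/2): K = -4/4489.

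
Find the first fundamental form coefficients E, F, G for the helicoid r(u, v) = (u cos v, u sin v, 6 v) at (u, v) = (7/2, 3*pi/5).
E = 1;  F = 0;  G = 193/4

Partials: r_u = (cos(v), sin(v), 0), r_v = (-u*sin(v), u*cos(v), 6). As functions of (u, v):
  E = r_u · r_u = 1,
  F = r_u · r_v = 0,
  G = r_v · r_v = u^2 + 36.
Evaluating at (u, v) = (7/2, 3*pi/5): E = 1, F = 0, G = 193/4.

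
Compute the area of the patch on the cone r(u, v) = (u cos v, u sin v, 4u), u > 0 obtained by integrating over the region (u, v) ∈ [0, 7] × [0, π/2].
Area = 49*sqrt(17)*pi/4

Area = ∫∫ √(EG − F²) du dv with √(EG − F²) = sqrt(17)*Abs(u). Integrating over [0, 7] × [0, π/2] gives 49*sqrt(17)*pi/4.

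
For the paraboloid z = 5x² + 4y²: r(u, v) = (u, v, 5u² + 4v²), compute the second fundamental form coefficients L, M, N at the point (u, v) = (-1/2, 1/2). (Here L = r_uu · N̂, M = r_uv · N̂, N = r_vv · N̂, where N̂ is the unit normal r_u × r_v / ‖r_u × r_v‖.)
L = 5*sqrt(42)/21;  M = 0;  N = 4*sqrt(42)/21

Compute the unit normal N̂(u, v) = (-10*u/sqrt(100*u^2 + 64*v^2 + 1), -8*v/sqrt(100*u^2 + 64*v^2 + 1), 1/sqrt(100*u^2 + 64*v^2 + 1)), and the second partials r_uu, r_uv, r_vv. Take dot products:
  L(u, v) = r_uu · N̂ = 10/sqrt(100*u^2 + 64*v^2 + 1),
  M(u, v) = r_uv · N̂ = 0,
  N(u, v) = r_vv · N̂ = 8/sqrt(100*u^2 + 64*v^2 + 1).
Evaluating at (u, v) = (-1/2, 1/2):
  L = 5*sqrt(42)/21, M = 0, N = 4*sqrt(42)/21.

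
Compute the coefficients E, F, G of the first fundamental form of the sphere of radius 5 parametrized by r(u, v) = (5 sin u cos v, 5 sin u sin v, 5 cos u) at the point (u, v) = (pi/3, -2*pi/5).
E = 25;  F = 0;  G = 75/4

Partials: r_u = (5*cos(u)*cos(v), 5*sin(v)*cos(u), -5*sin(u)), r_v = (-5*sin(u)*sin(v), 5*sin(u)*cos(v), 0). As functions of (u, v):
  E = r_u · r_u = 25,
  F = r_u · r_v = 0,
  G = r_v · r_v = 25*sin(u)^2.
Evaluating at (u, v) = (pi/3, -2*pi/5): E = 25, F = 0, G = 75/4.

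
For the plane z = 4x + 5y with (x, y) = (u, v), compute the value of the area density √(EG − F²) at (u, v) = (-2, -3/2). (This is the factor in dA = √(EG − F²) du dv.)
√(EG − F²)|_{(-2, -3/2)} = sqrt(42)

E = 17, F = 20, G = 26, so EG − F² = 42. Taking the positive square root: √(EG − F²) = sqrt(42). At (u, v) = (-2, -3/2): sqrt(42).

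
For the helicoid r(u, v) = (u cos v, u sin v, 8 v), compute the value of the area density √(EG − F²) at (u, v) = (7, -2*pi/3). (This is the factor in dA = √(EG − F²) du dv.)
√(EG − F²)|_{(7, -2*pi/3)} = sqrt(113)

E = 1, F = 0, G = u^2 + 64, so EG − F² = u^2 + 64. Taking the positive square root: √(EG − F²) = sqrt(u^2 + 64). At (u, v) = (7, -2*pi/3): sqrt(113).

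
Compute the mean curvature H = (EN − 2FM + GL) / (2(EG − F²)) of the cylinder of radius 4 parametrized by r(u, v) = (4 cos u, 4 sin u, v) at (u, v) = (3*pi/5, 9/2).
H = -1/8

With E = 16, F = 0, G = 1, L = -4, M = 0, N = 0, assemble
  H = (EN − 2FM + GL) / (2(EG − F²)) = -1/8.
At (u, v) = (3*pi/5, 9/2): H = -1/8.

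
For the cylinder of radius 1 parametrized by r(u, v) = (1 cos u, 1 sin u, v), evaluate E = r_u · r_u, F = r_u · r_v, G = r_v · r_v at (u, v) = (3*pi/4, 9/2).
E = 1;  F = 0;  G = 1

Partials: r_u = (-sin(u), cos(u), 0), r_v = (0, 0, 1). As functions of (u, v):
  E = r_u · r_u = 1,
  F = r_u · r_v = 0,
  G = r_v · r_v = 1.
Evaluating at (u, v) = (3*pi/4, 9/2): E = 1, F = 0, G = 1.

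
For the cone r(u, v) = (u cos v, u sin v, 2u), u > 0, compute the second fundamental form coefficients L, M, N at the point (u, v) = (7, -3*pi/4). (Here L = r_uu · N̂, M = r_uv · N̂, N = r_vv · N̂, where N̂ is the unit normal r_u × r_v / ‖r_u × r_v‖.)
L = 0;  M = 0;  N = 14*sqrt(5)/5

Compute the unit normal N̂(u, v) = (-2*sqrt(5)*u*cos(v)/(5*Abs(u)), -2*sqrt(5)*u*sin(v)/(5*Abs(u)), sqrt(5)*u/(5*Abs(u))), and the second partials r_uu, r_uv, r_vv. Take dot products:
  L(u, v) = r_uu · N̂ = 0,
  M(u, v) = r_uv · N̂ = 0,
  N(u, v) = r_vv · N̂ = 2*sqrt(5)*u^2/(5*Abs(u)).
Evaluating at (u, v) = (7, -3*pi/4):
  L = 0, M = 0, N = 14*sqrt(5)/5.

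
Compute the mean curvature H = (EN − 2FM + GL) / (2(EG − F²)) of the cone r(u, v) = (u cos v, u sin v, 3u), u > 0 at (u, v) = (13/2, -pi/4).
H = 3*sqrt(10)/130

With E = 10, F = 0, G = u^2, L = 0, M = 0, N = 3*sqrt(10)*u^2/(10*Abs(u)), assemble
  H = (EN − 2FM + GL) / (2(EG − F²)) = 3*sqrt(10)/(20*Abs(u)).
At (u, v) = (13/2, -pi/4): H = 3*sqrt(10)/130.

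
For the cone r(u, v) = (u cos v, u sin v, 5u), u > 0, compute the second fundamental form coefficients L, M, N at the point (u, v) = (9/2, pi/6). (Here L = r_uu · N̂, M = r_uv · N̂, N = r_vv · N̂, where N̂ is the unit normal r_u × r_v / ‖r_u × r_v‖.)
L = 0;  M = 0;  N = 45*sqrt(26)/52

Compute the unit normal N̂(u, v) = (-5*sqrt(26)*u*cos(v)/(26*Abs(u)), -5*sqrt(26)*u*sin(v)/(26*Abs(u)), sqrt(26)*u/(26*Abs(u))), and the second partials r_uu, r_uv, r_vv. Take dot products:
  L(u, v) = r_uu · N̂ = 0,
  M(u, v) = r_uv · N̂ = 0,
  N(u, v) = r_vv · N̂ = 5*sqrt(26)*u^2/(26*Abs(u)).
Evaluating at (u, v) = (9/2, pi/6):
  L = 0, M = 0, N = 45*sqrt(26)/52.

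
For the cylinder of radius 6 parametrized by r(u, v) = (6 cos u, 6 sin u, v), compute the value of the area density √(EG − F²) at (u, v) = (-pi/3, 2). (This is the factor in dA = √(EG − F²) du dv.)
√(EG − F²)|_{(-pi/3, 2)} = 6

E = 36, F = 0, G = 1, so EG − F² = 36. Taking the positive square root: √(EG − F²) = 6. At (u, v) = (-pi/3, 2): 6.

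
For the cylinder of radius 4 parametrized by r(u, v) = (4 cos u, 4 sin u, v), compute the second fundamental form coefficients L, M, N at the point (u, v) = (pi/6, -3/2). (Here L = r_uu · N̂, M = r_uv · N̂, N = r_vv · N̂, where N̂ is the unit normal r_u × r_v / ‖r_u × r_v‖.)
L = -4;  M = 0;  N = 0

Compute the unit normal N̂(u, v) = (cos(u), sin(u), 0), and the second partials r_uu, r_uv, r_vv. Take dot products:
  L(u, v) = r_uu · N̂ = -4,
  M(u, v) = r_uv · N̂ = 0,
  N(u, v) = r_vv · N̂ = 0.
Evaluating at (u, v) = (pi/6, -3/2):
  L = -4, M = 0, N = 0.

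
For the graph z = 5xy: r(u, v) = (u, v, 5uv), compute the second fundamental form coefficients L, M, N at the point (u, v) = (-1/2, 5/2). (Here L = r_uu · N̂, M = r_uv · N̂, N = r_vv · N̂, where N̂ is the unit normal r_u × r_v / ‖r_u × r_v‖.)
L = 0;  M = 5*sqrt(654)/327;  N = 0

Compute the unit normal N̂(u, v) = (-5*v/sqrt(25*u^2 + 25*v^2 + 1), -5*u/sqrt(25*u^2 + 25*v^2 + 1), 1/sqrt(25*u^2 + 25*v^2 + 1)), and the second partials r_uu, r_uv, r_vv. Take dot products:
  L(u, v) = r_uu · N̂ = 0,
  M(u, v) = r_uv · N̂ = 5/sqrt(25*u^2 + 25*v^2 + 1),
  N(u, v) = r_vv · N̂ = 0.
Evaluating at (u, v) = (-1/2, 5/2):
  L = 0, M = 5*sqrt(654)/327, N = 0.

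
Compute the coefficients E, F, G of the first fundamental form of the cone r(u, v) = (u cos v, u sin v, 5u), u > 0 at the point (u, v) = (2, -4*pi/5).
E = 26;  F = 0;  G = 4

Partials: r_u = (cos(v), sin(v), 5), r_v = (-u*sin(v), u*cos(v), 0). As functions of (u, v):
  E = r_u · r_u = 26,
  F = r_u · r_v = 0,
  G = r_v · r_v = u^2.
Evaluating at (u, v) = (2, -4*pi/5): E = 26, F = 0, G = 4.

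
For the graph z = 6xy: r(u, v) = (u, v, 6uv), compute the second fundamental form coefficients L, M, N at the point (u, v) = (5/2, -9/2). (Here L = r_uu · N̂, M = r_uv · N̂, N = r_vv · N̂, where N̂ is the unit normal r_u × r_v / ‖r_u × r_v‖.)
L = 0;  M = 6*sqrt(955)/955;  N = 0

Compute the unit normal N̂(u, v) = (-6*v/sqrt(36*u^2 + 36*v^2 + 1), -6*u/sqrt(36*u^2 + 36*v^2 + 1), 1/sqrt(36*u^2 + 36*v^2 + 1)), and the second partials r_uu, r_uv, r_vv. Take dot products:
  L(u, v) = r_uu · N̂ = 0,
  M(u, v) = r_uv · N̂ = 6/sqrt(36*u^2 + 36*v^2 + 1),
  N(u, v) = r_vv · N̂ = 0.
Evaluating at (u, v) = (5/2, -9/2):
  L = 0, M = 6*sqrt(955)/955, N = 0.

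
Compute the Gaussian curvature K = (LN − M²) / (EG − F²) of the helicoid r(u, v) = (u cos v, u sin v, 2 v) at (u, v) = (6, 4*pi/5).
K = -1/400

Coefficients of the first fundamental form: E = 1, F = 0, G = u^2 + 4.
Coefficients of the second fundamental form: L = 0, M = -2/sqrt(u^2 + 4), N = 0.
Assemble K = (LN − M²)/(EG − F²) = -4/(u^2 + 4)^2. At (u, v) = (6, 4*pi/5): K = -1/400.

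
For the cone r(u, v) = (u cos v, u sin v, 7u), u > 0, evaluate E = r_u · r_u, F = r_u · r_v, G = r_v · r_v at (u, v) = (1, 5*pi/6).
E = 50;  F = 0;  G = 1

Partials: r_u = (cos(v), sin(v), 7), r_v = (-u*sin(v), u*cos(v), 0). As functions of (u, v):
  E = r_u · r_u = 50,
  F = r_u · r_v = 0,
  G = r_v · r_v = u^2.
Evaluating at (u, v) = (1, 5*pi/6): E = 50, F = 0, G = 1.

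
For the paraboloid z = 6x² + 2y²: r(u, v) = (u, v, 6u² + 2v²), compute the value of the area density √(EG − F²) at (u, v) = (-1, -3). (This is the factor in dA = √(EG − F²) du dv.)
√(EG − F²)|_{(-1, -3)} = 17

E = 144*u^2 + 1, F = 48*u*v, G = 16*v^2 + 1, so EG − F² = 144*u^2 + 16*v^2 + 1. Taking the positive square root: √(EG − F²) = sqrt(144*u^2 + 16*v^2 + 1). At (u, v) = (-1, -3): 17.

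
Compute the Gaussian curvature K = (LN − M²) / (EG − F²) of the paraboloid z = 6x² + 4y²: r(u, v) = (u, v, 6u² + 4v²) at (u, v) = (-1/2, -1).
K = 96/10201

Coefficients of the first fundamental form: E = 144*u^2 + 1, F = 96*u*v, G = 64*v^2 + 1.
Coefficients of the second fundamental form: L = 12/sqrt(144*u^2 + 64*v^2 + 1), M = 0, N = 8/sqrt(144*u^2 + 64*v^2 + 1).
Assemble K = (LN − M²)/(EG − F²) = 96/(20736*u^4 + 18432*u^2*v^2 + 288*u^2 + 4096*v^4 + 128*v^2 + 1). At (u, v) = (-1/2, -1): K = 96/10201.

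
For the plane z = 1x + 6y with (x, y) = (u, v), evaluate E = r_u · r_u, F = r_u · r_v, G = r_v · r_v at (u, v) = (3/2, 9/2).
E = 2;  F = 6;  G = 37

Partials: r_u = (1, 0, 1), r_v = (0, 1, 6). As functions of (u, v):
  E = r_u · r_u = 2,
  F = r_u · r_v = 6,
  G = r_v · r_v = 37.
Evaluating at (u, v) = (3/2, 9/2): E = 2, F = 6, G = 37.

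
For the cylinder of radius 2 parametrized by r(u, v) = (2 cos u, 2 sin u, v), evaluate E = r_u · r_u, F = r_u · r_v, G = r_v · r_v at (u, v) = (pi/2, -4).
E = 4;  F = 0;  G = 1

Partials: r_u = (-2*sin(u), 2*cos(u), 0), r_v = (0, 0, 1). As functions of (u, v):
  E = r_u · r_u = 4,
  F = r_u · r_v = 0,
  G = r_v · r_v = 1.
Evaluating at (u, v) = (pi/2, -4): E = 4, F = 0, G = 1.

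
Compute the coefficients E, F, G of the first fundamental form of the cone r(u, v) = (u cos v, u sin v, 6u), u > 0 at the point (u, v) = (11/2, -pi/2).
E = 37;  F = 0;  G = 121/4

Partials: r_u = (cos(v), sin(v), 6), r_v = (-u*sin(v), u*cos(v), 0). As functions of (u, v):
  E = r_u · r_u = 37,
  F = r_u · r_v = 0,
  G = r_v · r_v = u^2.
Evaluating at (u, v) = (11/2, -pi/2): E = 37, F = 0, G = 121/4.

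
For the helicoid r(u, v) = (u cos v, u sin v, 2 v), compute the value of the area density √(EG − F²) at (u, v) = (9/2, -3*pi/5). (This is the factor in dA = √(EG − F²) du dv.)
√(EG − F²)|_{(9/2, -3*pi/5)} = sqrt(97)/2

E = 1, F = 0, G = u^2 + 4, so EG − F² = u^2 + 4. Taking the positive square root: √(EG − F²) = sqrt(u^2 + 4). At (u, v) = (9/2, -3*pi/5): sqrt(97)/2.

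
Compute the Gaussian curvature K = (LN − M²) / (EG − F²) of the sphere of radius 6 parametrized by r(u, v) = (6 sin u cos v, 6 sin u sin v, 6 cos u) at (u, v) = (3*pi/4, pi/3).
K = 1/36

Coefficients of the first fundamental form: E = 36, F = 0, G = 36*sin(u)^2.
Coefficients of the second fundamental form: L = -6*sin(u)/Abs(sin(u)), M = 0, N = -6*sin(u)^3/Abs(sin(u)).
Assemble K = (LN − M²)/(EG − F²) = 1/36. At (u, v) = (3*pi/4, pi/3): K = 1/36.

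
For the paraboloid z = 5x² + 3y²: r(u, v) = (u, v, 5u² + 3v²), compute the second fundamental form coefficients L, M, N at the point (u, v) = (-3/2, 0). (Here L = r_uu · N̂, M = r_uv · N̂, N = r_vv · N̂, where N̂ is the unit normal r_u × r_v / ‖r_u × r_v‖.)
L = 5*sqrt(226)/113;  M = 0;  N = 3*sqrt(226)/113

Compute the unit normal N̂(u, v) = (-10*u/sqrt(100*u^2 + 36*v^2 + 1), -6*v/sqrt(100*u^2 + 36*v^2 + 1), 1/sqrt(100*u^2 + 36*v^2 + 1)), and the second partials r_uu, r_uv, r_vv. Take dot products:
  L(u, v) = r_uu · N̂ = 10/sqrt(100*u^2 + 36*v^2 + 1),
  M(u, v) = r_uv · N̂ = 0,
  N(u, v) = r_vv · N̂ = 6/sqrt(100*u^2 + 36*v^2 + 1).
Evaluating at (u, v) = (-3/2, 0):
  L = 5*sqrt(226)/113, M = 0, N = 3*sqrt(226)/113.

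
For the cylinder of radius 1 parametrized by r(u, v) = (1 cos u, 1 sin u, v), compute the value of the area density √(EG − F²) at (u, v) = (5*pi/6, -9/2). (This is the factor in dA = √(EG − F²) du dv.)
√(EG − F²)|_{(5*pi/6, -9/2)} = 1

E = 1, F = 0, G = 1, so EG − F² = 1. Taking the positive square root: √(EG − F²) = 1. At (u, v) = (5*pi/6, -9/2): 1.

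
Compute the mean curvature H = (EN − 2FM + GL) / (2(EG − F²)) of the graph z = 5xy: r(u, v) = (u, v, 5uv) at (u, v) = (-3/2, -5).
H = -7500*sqrt(2729)/7447441

With E = 25*v^2 + 1, F = 25*u*v, G = 25*u^2 + 1, L = 0, M = 5/sqrt(25*u^2 + 25*v^2 + 1), N = 0, assemble
  H = (EN − 2FM + GL) / (2(EG − F²)) = -125*u*v/(25*u^2 + 25*v^2 + 1)^(3/2).
At (u, v) = (-3/2, -5): H = -7500*sqrt(2729)/7447441.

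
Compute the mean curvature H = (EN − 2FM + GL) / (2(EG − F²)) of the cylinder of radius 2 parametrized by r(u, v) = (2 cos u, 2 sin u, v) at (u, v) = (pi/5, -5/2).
H = -1/4

With E = 4, F = 0, G = 1, L = -2, M = 0, N = 0, assemble
  H = (EN − 2FM + GL) / (2(EG − F²)) = -1/4.
At (u, v) = (pi/5, -5/2): H = -1/4.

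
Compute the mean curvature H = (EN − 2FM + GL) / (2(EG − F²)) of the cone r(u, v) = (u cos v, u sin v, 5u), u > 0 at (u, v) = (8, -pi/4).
H = 5*sqrt(26)/416

With E = 26, F = 0, G = u^2, L = 0, M = 0, N = 5*sqrt(26)*u^2/(26*Abs(u)), assemble
  H = (EN − 2FM + GL) / (2(EG − F²)) = 5*sqrt(26)/(52*Abs(u)).
At (u, v) = (8, -pi/4): H = 5*sqrt(26)/416.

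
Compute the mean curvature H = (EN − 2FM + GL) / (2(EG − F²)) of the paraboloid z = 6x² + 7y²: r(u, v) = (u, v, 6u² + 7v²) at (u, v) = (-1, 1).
H = 2197*sqrt(341)/116281

With E = 144*u^2 + 1, F = 168*u*v, G = 196*v^2 + 1, L = 12/sqrt(144*u^2 + 196*v^2 + 1), M = 0, N = 14/sqrt(144*u^2 + 196*v^2 + 1), assemble
  H = (EN − 2FM + GL) / (2(EG − F²)) = (1008*u^2 + 1176*v^2 + 13)/(144*u^2 + 196*v^2 + 1)^(3/2).
At (u, v) = (-1, 1): H = 2197*sqrt(341)/116281.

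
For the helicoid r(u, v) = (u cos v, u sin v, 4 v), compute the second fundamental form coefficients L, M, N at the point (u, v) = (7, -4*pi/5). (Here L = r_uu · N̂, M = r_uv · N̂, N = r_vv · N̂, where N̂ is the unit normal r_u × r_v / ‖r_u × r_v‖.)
L = 0;  M = -4*sqrt(65)/65;  N = 0

Compute the unit normal N̂(u, v) = (4*sin(v)/sqrt(u^2 + 16), -4*cos(v)/sqrt(u^2 + 16), u/sqrt(u^2 + 16)), and the second partials r_uu, r_uv, r_vv. Take dot products:
  L(u, v) = r_uu · N̂ = 0,
  M(u, v) = r_uv · N̂ = -4/sqrt(u^2 + 16),
  N(u, v) = r_vv · N̂ = 0.
Evaluating at (u, v) = (7, -4*pi/5):
  L = 0, M = -4*sqrt(65)/65, N = 0.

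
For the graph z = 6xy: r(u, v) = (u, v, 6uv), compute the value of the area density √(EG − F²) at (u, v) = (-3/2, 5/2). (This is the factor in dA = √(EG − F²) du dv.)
√(EG − F²)|_{(-3/2, 5/2)} = sqrt(307)

E = 36*v^2 + 1, F = 36*u*v, G = 36*u^2 + 1, so EG − F² = 36*u^2 + 36*v^2 + 1. Taking the positive square root: √(EG − F²) = sqrt(36*u^2 + 36*v^2 + 1). At (u, v) = (-3/2, 5/2): sqrt(307).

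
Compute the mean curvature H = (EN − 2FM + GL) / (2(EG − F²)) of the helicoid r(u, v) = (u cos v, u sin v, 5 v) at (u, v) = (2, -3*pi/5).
H = 0

With E = 1, F = 0, G = u^2 + 25, L = 0, M = -5/sqrt(u^2 + 25), N = 0, assemble
  H = (EN − 2FM + GL) / (2(EG − F²)) = 0.
At (u, v) = (2, -3*pi/5): H = 0.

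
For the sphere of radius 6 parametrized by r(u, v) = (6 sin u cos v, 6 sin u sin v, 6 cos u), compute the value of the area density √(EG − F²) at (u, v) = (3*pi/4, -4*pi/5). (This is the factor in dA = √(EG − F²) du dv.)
√(EG − F²)|_{(3*pi/4, -4*pi/5)} = 18*sqrt(2)

E = 36, F = 0, G = 36*sin(u)^2, so EG − F² = 1296*sin(u)^2. Taking the positive square root: √(EG − F²) = 36*Abs(sin(u)). At (u, v) = (3*pi/4, -4*pi/5): 18*sqrt(2).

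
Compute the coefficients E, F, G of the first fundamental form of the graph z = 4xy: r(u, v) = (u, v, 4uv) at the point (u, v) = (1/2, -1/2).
E = 5;  F = -4;  G = 5

Partials: r_u = (1, 0, 4*v), r_v = (0, 1, 4*u). As functions of (u, v):
  E = r_u · r_u = 16*v^2 + 1,
  F = r_u · r_v = 16*u*v,
  G = r_v · r_v = 16*u^2 + 1.
Evaluating at (u, v) = (1/2, -1/2): E = 5, F = -4, G = 5.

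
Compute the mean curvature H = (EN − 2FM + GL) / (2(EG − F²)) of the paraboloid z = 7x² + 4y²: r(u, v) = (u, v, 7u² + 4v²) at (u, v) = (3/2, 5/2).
H = 4575*sqrt(842)/708964

With E = 196*u^2 + 1, F = 112*u*v, G = 64*v^2 + 1, L = 14/sqrt(196*u^2 + 64*v^2 + 1), M = 0, N = 8/sqrt(196*u^2 + 64*v^2 + 1), assemble
  H = (EN − 2FM + GL) / (2(EG − F²)) = (784*u^2 + 448*v^2 + 11)/(196*u^2 + 64*v^2 + 1)^(3/2).
At (u, v) = (3/2, 5/2): H = 4575*sqrt(842)/708964.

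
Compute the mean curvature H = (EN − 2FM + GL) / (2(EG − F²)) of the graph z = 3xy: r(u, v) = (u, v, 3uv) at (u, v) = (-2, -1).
H = -27*sqrt(46)/1058

With E = 9*v^2 + 1, F = 9*u*v, G = 9*u^2 + 1, L = 0, M = 3/sqrt(9*u^2 + 9*v^2 + 1), N = 0, assemble
  H = (EN − 2FM + GL) / (2(EG − F²)) = -27*u*v/(9*u^2 + 9*v^2 + 1)^(3/2).
At (u, v) = (-2, -1): H = -27*sqrt(46)/1058.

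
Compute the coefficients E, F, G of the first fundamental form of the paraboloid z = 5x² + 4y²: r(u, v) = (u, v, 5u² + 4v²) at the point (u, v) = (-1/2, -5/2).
E = 26;  F = 100;  G = 401

Partials: r_u = (1, 0, 10*u), r_v = (0, 1, 8*v). As functions of (u, v):
  E = r_u · r_u = 100*u^2 + 1,
  F = r_u · r_v = 80*u*v,
  G = r_v · r_v = 64*v^2 + 1.
Evaluating at (u, v) = (-1/2, -5/2): E = 26, F = 100, G = 401.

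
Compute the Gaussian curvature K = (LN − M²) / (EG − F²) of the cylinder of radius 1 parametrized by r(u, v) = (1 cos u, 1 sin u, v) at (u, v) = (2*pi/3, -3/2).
K = 0

Coefficients of the first fundamental form: E = 1, F = 0, G = 1.
Coefficients of the second fundamental form: L = -1, M = 0, N = 0.
Assemble K = (LN − M²)/(EG − F²) = 0. At (u, v) = (2*pi/3, -3/2): K = 0.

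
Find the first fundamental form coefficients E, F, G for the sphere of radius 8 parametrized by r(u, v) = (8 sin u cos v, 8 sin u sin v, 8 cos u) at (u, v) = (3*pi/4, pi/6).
E = 64;  F = 0;  G = 32

Partials: r_u = (8*cos(u)*cos(v), 8*sin(v)*cos(u), -8*sin(u)), r_v = (-8*sin(u)*sin(v), 8*sin(u)*cos(v), 0). As functions of (u, v):
  E = r_u · r_u = 64,
  F = r_u · r_v = 0,
  G = r_v · r_v = 64*sin(u)^2.
Evaluating at (u, v) = (3*pi/4, pi/6): E = 64, F = 0, G = 32.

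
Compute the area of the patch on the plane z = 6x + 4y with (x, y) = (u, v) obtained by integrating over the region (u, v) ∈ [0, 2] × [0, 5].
Area = 10*sqrt(53)

Area = ∫∫ √(EG − F²) du dv with √(EG − F²) = sqrt(53). Integrating over [0, 2] × [0, 5] gives 10*sqrt(53).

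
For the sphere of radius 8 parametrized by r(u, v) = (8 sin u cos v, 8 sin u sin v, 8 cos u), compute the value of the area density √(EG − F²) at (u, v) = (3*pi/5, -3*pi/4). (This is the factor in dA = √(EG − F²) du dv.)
√(EG − F²)|_{(3*pi/5, -3*pi/4)} = 16*sqrt(2*sqrt(5) + 10)

E = 64, F = 0, G = 64*sin(u)^2, so EG − F² = 4096*sin(u)^2. Taking the positive square root: √(EG − F²) = 64*Abs(sin(u)). At (u, v) = (3*pi/5, -3*pi/4): 16*sqrt(2*sqrt(5) + 10).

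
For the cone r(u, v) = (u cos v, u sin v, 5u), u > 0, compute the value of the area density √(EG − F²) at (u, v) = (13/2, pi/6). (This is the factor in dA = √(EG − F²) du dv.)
√(EG − F²)|_{(13/2, pi/6)} = 13*sqrt(26)/2

E = 26, F = 0, G = u^2, so EG − F² = 26*u^2. Taking the positive square root: √(EG − F²) = sqrt(26)*Abs(u). At (u, v) = (13/2, pi/6): 13*sqrt(26)/2.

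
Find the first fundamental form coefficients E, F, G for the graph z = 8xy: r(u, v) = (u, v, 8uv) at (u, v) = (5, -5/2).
E = 401;  F = -800;  G = 1601

Partials: r_u = (1, 0, 8*v), r_v = (0, 1, 8*u). As functions of (u, v):
  E = r_u · r_u = 64*v^2 + 1,
  F = r_u · r_v = 64*u*v,
  G = r_v · r_v = 64*u^2 + 1.
Evaluating at (u, v) = (5, -5/2): E = 401, F = -800, G = 1601.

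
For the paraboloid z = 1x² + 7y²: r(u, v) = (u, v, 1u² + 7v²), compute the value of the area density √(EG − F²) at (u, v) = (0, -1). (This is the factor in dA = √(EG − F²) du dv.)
√(EG − F²)|_{(0, -1)} = sqrt(197)

E = 4*u^2 + 1, F = 28*u*v, G = 196*v^2 + 1, so EG − F² = 4*u^2 + 196*v^2 + 1. Taking the positive square root: √(EG − F²) = sqrt(4*u^2 + 196*v^2 + 1). At (u, v) = (0, -1): sqrt(197).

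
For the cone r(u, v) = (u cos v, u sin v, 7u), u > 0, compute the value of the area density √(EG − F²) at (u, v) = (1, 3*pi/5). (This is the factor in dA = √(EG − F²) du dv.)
√(EG − F²)|_{(1, 3*pi/5)} = 5*sqrt(2)

E = 50, F = 0, G = u^2, so EG − F² = 50*u^2. Taking the positive square root: √(EG − F²) = 5*sqrt(2)*Abs(u). At (u, v) = (1, 3*pi/5): 5*sqrt(2).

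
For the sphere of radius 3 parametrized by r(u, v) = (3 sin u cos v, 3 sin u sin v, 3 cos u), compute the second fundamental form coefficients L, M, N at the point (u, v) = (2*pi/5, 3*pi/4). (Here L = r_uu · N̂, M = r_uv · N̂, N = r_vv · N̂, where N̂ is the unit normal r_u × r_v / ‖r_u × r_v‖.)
L = -3;  M = 0;  N = -15/8 - 3*sqrt(5)/8

Compute the unit normal N̂(u, v) = (sin(u)^2*cos(v)/Abs(sin(u)), sin(u)^2*sin(v)/Abs(sin(u)), sin(2*u)/(2*Abs(sin(u)))), and the second partials r_uu, r_uv, r_vv. Take dot products:
  L(u, v) = r_uu · N̂ = -3*sin(u)/Abs(sin(u)),
  M(u, v) = r_uv · N̂ = 0,
  N(u, v) = r_vv · N̂ = -3*sin(u)^3/Abs(sin(u)).
Evaluating at (u, v) = (2*pi/5, 3*pi/4):
  L = -3, M = 0, N = -15/8 - 3*sqrt(5)/8.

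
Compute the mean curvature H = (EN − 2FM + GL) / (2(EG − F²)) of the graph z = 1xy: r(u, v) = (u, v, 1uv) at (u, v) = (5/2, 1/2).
H = -sqrt(30)/90

With E = v^2 + 1, F = u*v, G = u^2 + 1, L = 0, M = 1/sqrt(u^2 + v^2 + 1), N = 0, assemble
  H = (EN − 2FM + GL) / (2(EG − F²)) = -u*v/(u^2 + v^2 + 1)^(3/2).
At (u, v) = (5/2, 1/2): H = -sqrt(30)/90.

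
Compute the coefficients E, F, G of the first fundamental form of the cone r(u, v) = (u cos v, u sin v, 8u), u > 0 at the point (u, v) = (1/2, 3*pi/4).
E = 65;  F = 0;  G = 1/4

Partials: r_u = (cos(v), sin(v), 8), r_v = (-u*sin(v), u*cos(v), 0). As functions of (u, v):
  E = r_u · r_u = 65,
  F = r_u · r_v = 0,
  G = r_v · r_v = u^2.
Evaluating at (u, v) = (1/2, 3*pi/4): E = 65, F = 0, G = 1/4.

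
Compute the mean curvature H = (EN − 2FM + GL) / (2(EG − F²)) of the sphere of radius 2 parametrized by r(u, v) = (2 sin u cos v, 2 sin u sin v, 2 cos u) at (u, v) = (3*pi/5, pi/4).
H = -1/2

With E = 4, F = 0, G = 4*sin(u)^2, L = -2*sin(u)/Abs(sin(u)), M = 0, N = -2*sin(u)^3/Abs(sin(u)), assemble
  H = (EN − 2FM + GL) / (2(EG − F²)) = -sin(u)/(2*Abs(sin(u))).
At (u, v) = (3*pi/5, pi/4): H = -1/2.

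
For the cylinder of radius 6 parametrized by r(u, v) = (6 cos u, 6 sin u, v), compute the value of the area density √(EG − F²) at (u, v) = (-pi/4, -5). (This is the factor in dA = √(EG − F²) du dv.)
√(EG − F²)|_{(-pi/4, -5)} = 6

E = 36, F = 0, G = 1, so EG − F² = 36. Taking the positive square root: √(EG − F²) = 6. At (u, v) = (-pi/4, -5): 6.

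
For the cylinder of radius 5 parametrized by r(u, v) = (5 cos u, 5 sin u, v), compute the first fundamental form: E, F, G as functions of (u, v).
E = 25;  F = 0;  G = 1

Compute partials: r_u = (-5*sin(u), 5*cos(u), 0), r_v = (0, 0, 1). Then
  E = r_u · r_u = 25,
  F = r_u · r_v = 0,
  G = r_v · r_v = 1.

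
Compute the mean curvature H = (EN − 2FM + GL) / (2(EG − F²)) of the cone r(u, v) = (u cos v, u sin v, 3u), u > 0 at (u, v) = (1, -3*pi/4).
H = 3*sqrt(10)/20

With E = 10, F = 0, G = u^2, L = 0, M = 0, N = 3*sqrt(10)*u^2/(10*Abs(u)), assemble
  H = (EN − 2FM + GL) / (2(EG − F²)) = 3*sqrt(10)/(20*Abs(u)).
At (u, v) = (1, -3*pi/4): H = 3*sqrt(10)/20.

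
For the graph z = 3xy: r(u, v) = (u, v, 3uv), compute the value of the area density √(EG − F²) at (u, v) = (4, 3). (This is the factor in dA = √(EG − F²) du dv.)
√(EG − F²)|_{(4, 3)} = sqrt(226)

E = 9*v^2 + 1, F = 9*u*v, G = 9*u^2 + 1, so EG − F² = 9*u^2 + 9*v^2 + 1. Taking the positive square root: √(EG − F²) = sqrt(9*u^2 + 9*v^2 + 1). At (u, v) = (4, 3): sqrt(226).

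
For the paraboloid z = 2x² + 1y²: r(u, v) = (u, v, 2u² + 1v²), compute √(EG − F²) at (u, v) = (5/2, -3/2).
√(EG − F²)|_{(5/2, -3/2)} = sqrt(110)

E = 16*u^2 + 1, F = 8*u*v, G = 4*v^2 + 1; EG − F² = 16*u^2 + 4*v^2 + 1; √(EG − F²) = sqrt(16*u^2 + 4*v^2 + 1). At the given point: sqrt(110).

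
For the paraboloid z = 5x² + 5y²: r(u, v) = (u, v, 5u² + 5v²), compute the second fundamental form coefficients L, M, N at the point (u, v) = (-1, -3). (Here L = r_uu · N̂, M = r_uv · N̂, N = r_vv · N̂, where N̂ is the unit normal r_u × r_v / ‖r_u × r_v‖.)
L = 10*sqrt(1001)/1001;  M = 0;  N = 10*sqrt(1001)/1001

Compute the unit normal N̂(u, v) = (-10*u/sqrt(100*u^2 + 100*v^2 + 1), -10*v/sqrt(100*u^2 + 100*v^2 + 1), 1/sqrt(100*u^2 + 100*v^2 + 1)), and the second partials r_uu, r_uv, r_vv. Take dot products:
  L(u, v) = r_uu · N̂ = 10/sqrt(100*u^2 + 100*v^2 + 1),
  M(u, v) = r_uv · N̂ = 0,
  N(u, v) = r_vv · N̂ = 10/sqrt(100*u^2 + 100*v^2 + 1).
Evaluating at (u, v) = (-1, -3):
  L = 10*sqrt(1001)/1001, M = 0, N = 10*sqrt(1001)/1001.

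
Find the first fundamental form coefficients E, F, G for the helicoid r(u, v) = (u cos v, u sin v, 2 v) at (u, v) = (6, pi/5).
E = 1;  F = 0;  G = 40

Partials: r_u = (cos(v), sin(v), 0), r_v = (-u*sin(v), u*cos(v), 2). As functions of (u, v):
  E = r_u · r_u = 1,
  F = r_u · r_v = 0,
  G = r_v · r_v = u^2 + 4.
Evaluating at (u, v) = (6, pi/5): E = 1, F = 0, G = 40.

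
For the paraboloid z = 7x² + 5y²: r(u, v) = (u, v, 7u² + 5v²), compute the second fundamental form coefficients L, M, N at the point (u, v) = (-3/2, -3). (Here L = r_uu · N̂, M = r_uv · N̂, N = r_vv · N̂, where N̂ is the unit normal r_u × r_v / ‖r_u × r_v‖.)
L = 7*sqrt(1342)/671;  M = 0;  N = 5*sqrt(1342)/671

Compute the unit normal N̂(u, v) = (-14*u/sqrt(196*u^2 + 100*v^2 + 1), -10*v/sqrt(196*u^2 + 100*v^2 + 1), 1/sqrt(196*u^2 + 100*v^2 + 1)), and the second partials r_uu, r_uv, r_vv. Take dot products:
  L(u, v) = r_uu · N̂ = 14/sqrt(196*u^2 + 100*v^2 + 1),
  M(u, v) = r_uv · N̂ = 0,
  N(u, v) = r_vv · N̂ = 10/sqrt(196*u^2 + 100*v^2 + 1).
Evaluating at (u, v) = (-3/2, -3):
  L = 7*sqrt(1342)/671, M = 0, N = 5*sqrt(1342)/671.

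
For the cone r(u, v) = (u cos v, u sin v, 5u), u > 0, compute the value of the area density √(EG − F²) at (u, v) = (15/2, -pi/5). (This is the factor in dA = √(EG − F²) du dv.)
√(EG − F²)|_{(15/2, -pi/5)} = 15*sqrt(26)/2

E = 26, F = 0, G = u^2, so EG − F² = 26*u^2. Taking the positive square root: √(EG − F²) = sqrt(26)*Abs(u). At (u, v) = (15/2, -pi/5): 15*sqrt(26)/2.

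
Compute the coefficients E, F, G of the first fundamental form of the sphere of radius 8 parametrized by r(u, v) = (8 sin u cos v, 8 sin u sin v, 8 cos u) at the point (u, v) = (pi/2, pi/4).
E = 64;  F = 0;  G = 64

Partials: r_u = (8*cos(u)*cos(v), 8*sin(v)*cos(u), -8*sin(u)), r_v = (-8*sin(u)*sin(v), 8*sin(u)*cos(v), 0). As functions of (u, v):
  E = r_u · r_u = 64,
  F = r_u · r_v = 0,
  G = r_v · r_v = 64*sin(u)^2.
Evaluating at (u, v) = (pi/2, pi/4): E = 64, F = 0, G = 64.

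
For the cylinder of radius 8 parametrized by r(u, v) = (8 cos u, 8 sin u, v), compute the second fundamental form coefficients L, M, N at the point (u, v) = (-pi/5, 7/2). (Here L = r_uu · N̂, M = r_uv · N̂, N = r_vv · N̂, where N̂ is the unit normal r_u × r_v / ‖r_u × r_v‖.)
L = -8;  M = 0;  N = 0

Compute the unit normal N̂(u, v) = (cos(u), sin(u), 0), and the second partials r_uu, r_uv, r_vv. Take dot products:
  L(u, v) = r_uu · N̂ = -8,
  M(u, v) = r_uv · N̂ = 0,
  N(u, v) = r_vv · N̂ = 0.
Evaluating at (u, v) = (-pi/5, 7/2):
  L = -8, M = 0, N = 0.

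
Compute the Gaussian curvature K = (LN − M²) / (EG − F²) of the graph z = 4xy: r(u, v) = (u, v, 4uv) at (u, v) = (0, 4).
K = -16/66049

Coefficients of the first fundamental form: E = 16*v^2 + 1, F = 16*u*v, G = 16*u^2 + 1.
Coefficients of the second fundamental form: L = 0, M = 4/sqrt(16*u^2 + 16*v^2 + 1), N = 0.
Assemble K = (LN − M²)/(EG − F²) = -16/(256*u^4 + 512*u^2*v^2 + 32*u^2 + 256*v^4 + 32*v^2 + 1). At (u, v) = (0, 4): K = -16/66049.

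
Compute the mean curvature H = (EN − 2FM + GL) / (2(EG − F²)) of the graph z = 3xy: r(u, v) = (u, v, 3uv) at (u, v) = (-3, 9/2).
H = 2916*sqrt(1057)/1117249

With E = 9*v^2 + 1, F = 9*u*v, G = 9*u^2 + 1, L = 0, M = 3/sqrt(9*u^2 + 9*v^2 + 1), N = 0, assemble
  H = (EN − 2FM + GL) / (2(EG − F²)) = -27*u*v/(9*u^2 + 9*v^2 + 1)^(3/2).
At (u, v) = (-3, 9/2): H = 2916*sqrt(1057)/1117249.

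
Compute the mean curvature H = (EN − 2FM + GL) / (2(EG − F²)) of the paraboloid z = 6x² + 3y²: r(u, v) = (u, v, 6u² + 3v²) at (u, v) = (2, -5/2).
H = 3087*sqrt(802)/643204

With E = 144*u^2 + 1, F = 72*u*v, G = 36*v^2 + 1, L = 12/sqrt(144*u^2 + 36*v^2 + 1), M = 0, N = 6/sqrt(144*u^2 + 36*v^2 + 1), assemble
  H = (EN − 2FM + GL) / (2(EG − F²)) = 9*(48*u^2 + 24*v^2 + 1)/(144*u^2 + 36*v^2 + 1)^(3/2).
At (u, v) = (2, -5/2): H = 3087*sqrt(802)/643204.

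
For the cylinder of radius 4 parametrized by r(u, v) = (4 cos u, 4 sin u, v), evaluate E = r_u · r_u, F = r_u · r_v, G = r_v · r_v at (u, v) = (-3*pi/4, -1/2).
E = 16;  F = 0;  G = 1

Partials: r_u = (-4*sin(u), 4*cos(u), 0), r_v = (0, 0, 1). As functions of (u, v):
  E = r_u · r_u = 16,
  F = r_u · r_v = 0,
  G = r_v · r_v = 1.
Evaluating at (u, v) = (-3*pi/4, -1/2): E = 16, F = 0, G = 1.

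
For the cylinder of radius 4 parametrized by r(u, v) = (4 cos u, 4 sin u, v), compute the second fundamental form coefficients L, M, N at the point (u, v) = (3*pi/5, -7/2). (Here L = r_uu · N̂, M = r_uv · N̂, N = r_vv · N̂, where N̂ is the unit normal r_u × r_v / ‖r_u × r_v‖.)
L = -4;  M = 0;  N = 0

Compute the unit normal N̂(u, v) = (cos(u), sin(u), 0), and the second partials r_uu, r_uv, r_vv. Take dot products:
  L(u, v) = r_uu · N̂ = -4,
  M(u, v) = r_uv · N̂ = 0,
  N(u, v) = r_vv · N̂ = 0.
Evaluating at (u, v) = (3*pi/5, -7/2):
  L = -4, M = 0, N = 0.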